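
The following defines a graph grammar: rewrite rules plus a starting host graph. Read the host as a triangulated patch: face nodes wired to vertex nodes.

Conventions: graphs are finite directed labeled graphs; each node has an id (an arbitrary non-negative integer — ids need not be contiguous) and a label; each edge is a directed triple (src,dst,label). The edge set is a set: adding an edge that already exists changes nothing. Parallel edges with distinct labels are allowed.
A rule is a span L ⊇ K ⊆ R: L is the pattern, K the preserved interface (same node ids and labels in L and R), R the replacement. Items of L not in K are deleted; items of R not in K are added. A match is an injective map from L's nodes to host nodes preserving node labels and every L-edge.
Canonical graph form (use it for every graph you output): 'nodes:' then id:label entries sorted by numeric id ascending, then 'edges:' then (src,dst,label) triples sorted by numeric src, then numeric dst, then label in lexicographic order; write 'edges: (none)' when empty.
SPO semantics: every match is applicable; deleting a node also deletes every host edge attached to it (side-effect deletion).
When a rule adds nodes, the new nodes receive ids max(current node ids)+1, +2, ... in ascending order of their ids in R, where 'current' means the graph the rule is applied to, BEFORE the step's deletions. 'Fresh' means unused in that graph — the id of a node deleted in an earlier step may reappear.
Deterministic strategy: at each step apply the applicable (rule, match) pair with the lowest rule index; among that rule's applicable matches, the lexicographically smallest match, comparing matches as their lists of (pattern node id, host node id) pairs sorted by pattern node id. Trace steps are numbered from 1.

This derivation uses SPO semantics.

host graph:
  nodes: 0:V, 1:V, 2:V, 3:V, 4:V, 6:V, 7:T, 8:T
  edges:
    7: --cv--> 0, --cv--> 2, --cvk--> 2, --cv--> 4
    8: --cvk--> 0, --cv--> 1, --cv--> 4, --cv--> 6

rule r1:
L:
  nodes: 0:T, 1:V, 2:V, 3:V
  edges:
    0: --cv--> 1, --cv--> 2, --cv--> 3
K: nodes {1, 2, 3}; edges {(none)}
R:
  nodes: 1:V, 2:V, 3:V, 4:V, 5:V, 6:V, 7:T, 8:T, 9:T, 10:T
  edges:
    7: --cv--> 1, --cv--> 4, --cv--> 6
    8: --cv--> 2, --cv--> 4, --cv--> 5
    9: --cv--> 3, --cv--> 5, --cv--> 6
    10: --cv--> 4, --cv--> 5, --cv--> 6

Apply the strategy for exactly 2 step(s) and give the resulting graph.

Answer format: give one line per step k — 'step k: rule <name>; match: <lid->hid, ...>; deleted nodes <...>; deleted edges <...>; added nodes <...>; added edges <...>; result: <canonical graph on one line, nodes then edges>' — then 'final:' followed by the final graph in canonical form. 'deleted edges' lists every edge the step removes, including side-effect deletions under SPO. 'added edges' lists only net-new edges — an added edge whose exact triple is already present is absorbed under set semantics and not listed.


step 1: rule r1; match: 0->7, 1->0, 2->2, 3->4; deleted nodes 7; deleted edges (7,0,cv); (7,2,cv); (7,2,cvk); (7,4,cv); added nodes 9, 10, 11, 12, 13, 14, 15; added edges (12,0,cv); (12,9,cv); (12,11,cv); (13,2,cv); (13,9,cv); (13,10,cv); (14,4,cv); (14,10,cv); (14,11,cv); (15,9,cv); (15,10,cv); (15,11,cv); result: nodes: 0:V, 1:V, 2:V, 3:V, 4:V, 6:V, 8:T, 9:V, 10:V, 11:V, 12:T, 13:T, 14:T, 15:T edges: (8,0,cvk); (8,1,cv); (8,4,cv); (8,6,cv); (12,0,cv); (12,9,cv); (12,11,cv); (13,2,cv); (13,9,cv); (13,10,cv); (14,4,cv); (14,10,cv); (14,11,cv); (15,9,cv); (15,10,cv); (15,11,cv)
step 2: rule r1; match: 0->8, 1->1, 2->4, 3->6; deleted nodes 8; deleted edges (8,0,cvk); (8,1,cv); (8,4,cv); (8,6,cv); added nodes 16, 17, 18, 19, 20, 21, 22; added edges (19,1,cv); (19,16,cv); (19,18,cv); (20,4,cv); (20,16,cv); (20,17,cv); (21,6,cv); (21,17,cv); (21,18,cv); (22,16,cv); (22,17,cv); (22,18,cv); result: nodes: 0:V, 1:V, 2:V, 3:V, 4:V, 6:V, 9:V, 10:V, 11:V, 12:T, 13:T, 14:T, 15:T, 16:V, 17:V, 18:V, 19:T, 20:T, 21:T, 22:T edges: (12,0,cv); (12,9,cv); (12,11,cv); (13,2,cv); (13,9,cv); (13,10,cv); (14,4,cv); (14,10,cv); (14,11,cv); (15,9,cv); (15,10,cv); (15,11,cv); (19,1,cv); (19,16,cv); (19,18,cv); (20,4,cv); (20,16,cv); (20,17,cv); (21,6,cv); (21,17,cv); (21,18,cv); (22,16,cv); (22,17,cv); (22,18,cv)
final:
nodes: 0:V, 1:V, 2:V, 3:V, 4:V, 6:V, 9:V, 10:V, 11:V, 12:T, 13:T, 14:T, 15:T, 16:V, 17:V, 18:V, 19:T, 20:T, 21:T, 22:T
edges: (12,0,cv); (12,9,cv); (12,11,cv); (13,2,cv); (13,9,cv); (13,10,cv); (14,4,cv); (14,10,cv); (14,11,cv); (15,9,cv); (15,10,cv); (15,11,cv); (19,1,cv); (19,16,cv); (19,18,cv); (20,4,cv); (20,16,cv); (20,17,cv); (21,6,cv); (21,17,cv); (21,18,cv); (22,16,cv); (22,17,cv); (22,18,cv)


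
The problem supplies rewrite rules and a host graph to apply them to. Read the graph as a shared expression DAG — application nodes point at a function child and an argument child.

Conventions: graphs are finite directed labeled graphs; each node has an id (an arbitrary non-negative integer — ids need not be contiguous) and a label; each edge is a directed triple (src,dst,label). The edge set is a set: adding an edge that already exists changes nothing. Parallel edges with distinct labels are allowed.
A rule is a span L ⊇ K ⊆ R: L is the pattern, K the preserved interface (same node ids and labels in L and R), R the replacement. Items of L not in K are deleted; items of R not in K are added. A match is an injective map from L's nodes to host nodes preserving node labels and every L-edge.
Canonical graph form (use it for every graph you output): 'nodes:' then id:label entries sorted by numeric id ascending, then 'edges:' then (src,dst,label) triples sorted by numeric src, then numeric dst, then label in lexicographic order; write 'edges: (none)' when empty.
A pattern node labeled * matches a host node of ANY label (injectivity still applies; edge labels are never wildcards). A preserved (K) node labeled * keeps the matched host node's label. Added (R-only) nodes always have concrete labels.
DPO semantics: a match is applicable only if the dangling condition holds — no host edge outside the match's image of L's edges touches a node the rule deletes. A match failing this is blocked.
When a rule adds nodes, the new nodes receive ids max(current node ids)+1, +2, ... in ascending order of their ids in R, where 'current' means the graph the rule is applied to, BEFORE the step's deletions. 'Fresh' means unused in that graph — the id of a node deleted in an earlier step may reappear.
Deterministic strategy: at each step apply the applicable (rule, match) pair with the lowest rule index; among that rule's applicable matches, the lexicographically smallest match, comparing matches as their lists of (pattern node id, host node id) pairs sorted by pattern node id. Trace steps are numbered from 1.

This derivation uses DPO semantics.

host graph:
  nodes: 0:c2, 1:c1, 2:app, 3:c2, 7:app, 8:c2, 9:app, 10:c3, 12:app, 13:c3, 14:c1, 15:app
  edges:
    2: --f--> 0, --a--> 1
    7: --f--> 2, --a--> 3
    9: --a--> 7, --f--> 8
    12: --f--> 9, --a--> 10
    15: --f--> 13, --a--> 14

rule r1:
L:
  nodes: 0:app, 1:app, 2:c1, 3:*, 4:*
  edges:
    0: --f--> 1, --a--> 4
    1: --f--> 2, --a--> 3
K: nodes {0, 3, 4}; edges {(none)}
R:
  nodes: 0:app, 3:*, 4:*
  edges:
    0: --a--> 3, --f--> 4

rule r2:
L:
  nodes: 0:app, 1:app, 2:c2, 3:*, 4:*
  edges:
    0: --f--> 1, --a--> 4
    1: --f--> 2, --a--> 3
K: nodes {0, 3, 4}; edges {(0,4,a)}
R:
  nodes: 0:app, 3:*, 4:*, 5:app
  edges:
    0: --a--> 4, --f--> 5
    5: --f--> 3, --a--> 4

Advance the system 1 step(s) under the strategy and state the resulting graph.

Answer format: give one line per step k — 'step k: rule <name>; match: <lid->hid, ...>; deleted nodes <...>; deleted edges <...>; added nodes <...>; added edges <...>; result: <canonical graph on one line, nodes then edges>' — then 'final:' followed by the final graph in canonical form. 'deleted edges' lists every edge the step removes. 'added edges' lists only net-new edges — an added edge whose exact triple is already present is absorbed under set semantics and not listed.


step 1: rule r2; match: 0->7, 1->2, 2->0, 3->1, 4->3; deleted nodes 0, 2; deleted edges (2,0,f); (2,1,a); (7,2,f); added nodes 16; added edges (7,16,f); (16,1,f); (16,3,a); result: nodes: 1:c1, 3:c2, 7:app, 8:c2, 9:app, 10:c3, 12:app, 13:c3, 14:c1, 15:app, 16:app edges: (7,3,a); (7,16,f); (9,7,a); (9,8,f); (12,9,f); (12,10,a); (15,13,f); (15,14,a); (16,1,f); (16,3,a)
final:
nodes: 1:c1, 3:c2, 7:app, 8:c2, 9:app, 10:c3, 12:app, 13:c3, 14:c1, 15:app, 16:app
edges: (7,3,a); (7,16,f); (9,7,a); (9,8,f); (12,9,f); (12,10,a); (15,13,f); (15,14,a); (16,1,f); (16,3,a)


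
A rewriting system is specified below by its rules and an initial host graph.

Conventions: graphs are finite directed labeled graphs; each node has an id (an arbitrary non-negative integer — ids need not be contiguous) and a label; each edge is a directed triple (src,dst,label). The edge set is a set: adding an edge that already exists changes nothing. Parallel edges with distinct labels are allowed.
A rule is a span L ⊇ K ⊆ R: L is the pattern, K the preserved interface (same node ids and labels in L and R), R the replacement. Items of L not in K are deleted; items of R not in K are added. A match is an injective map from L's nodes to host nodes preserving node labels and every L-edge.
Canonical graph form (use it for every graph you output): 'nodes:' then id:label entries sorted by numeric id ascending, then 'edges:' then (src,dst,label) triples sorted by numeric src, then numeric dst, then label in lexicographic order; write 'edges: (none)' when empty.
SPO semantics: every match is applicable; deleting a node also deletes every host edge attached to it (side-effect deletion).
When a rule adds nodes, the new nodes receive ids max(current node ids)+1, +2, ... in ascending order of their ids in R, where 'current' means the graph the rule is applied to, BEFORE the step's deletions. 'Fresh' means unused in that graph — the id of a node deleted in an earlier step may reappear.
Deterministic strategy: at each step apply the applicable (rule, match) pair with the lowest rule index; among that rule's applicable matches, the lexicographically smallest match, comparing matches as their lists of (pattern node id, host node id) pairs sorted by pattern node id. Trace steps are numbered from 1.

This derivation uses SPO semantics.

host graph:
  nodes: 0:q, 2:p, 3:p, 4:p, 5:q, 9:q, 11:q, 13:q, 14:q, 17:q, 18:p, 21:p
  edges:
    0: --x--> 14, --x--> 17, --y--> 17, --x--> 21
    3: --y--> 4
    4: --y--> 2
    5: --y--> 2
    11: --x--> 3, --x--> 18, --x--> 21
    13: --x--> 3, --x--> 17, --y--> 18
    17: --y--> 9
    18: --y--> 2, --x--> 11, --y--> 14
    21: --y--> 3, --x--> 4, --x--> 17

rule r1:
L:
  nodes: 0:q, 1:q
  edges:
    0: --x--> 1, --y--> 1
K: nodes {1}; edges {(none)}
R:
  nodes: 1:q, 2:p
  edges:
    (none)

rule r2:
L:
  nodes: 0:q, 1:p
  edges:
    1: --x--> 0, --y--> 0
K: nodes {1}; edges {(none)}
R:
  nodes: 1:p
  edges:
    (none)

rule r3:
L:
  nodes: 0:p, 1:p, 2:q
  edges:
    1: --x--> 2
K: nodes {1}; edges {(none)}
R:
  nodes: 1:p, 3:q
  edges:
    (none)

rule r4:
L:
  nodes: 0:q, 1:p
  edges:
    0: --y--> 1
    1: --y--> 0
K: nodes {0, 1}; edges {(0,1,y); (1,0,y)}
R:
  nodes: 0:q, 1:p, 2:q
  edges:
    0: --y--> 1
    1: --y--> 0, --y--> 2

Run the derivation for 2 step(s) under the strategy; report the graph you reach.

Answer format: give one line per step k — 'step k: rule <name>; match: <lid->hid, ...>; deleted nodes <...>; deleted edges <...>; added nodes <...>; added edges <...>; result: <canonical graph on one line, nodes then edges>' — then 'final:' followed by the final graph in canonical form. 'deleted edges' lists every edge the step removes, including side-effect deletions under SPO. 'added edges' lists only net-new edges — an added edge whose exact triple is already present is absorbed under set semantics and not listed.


step 1: rule r1; match: 0->0, 1->17; deleted nodes 0; deleted edges (0,14,x); (0,17,x); (0,17,y); (0,21,x); added nodes 22; added edges (none); result: nodes: 2:p, 3:p, 4:p, 5:q, 9:q, 11:q, 13:q, 14:q, 17:q, 18:p, 21:p, 22:p edges: (3,4,y); (4,2,y); (5,2,y); (11,3,x); (11,18,x); (11,21,x); (13,3,x); (13,17,x); (13,18,y); (17,9,y); (18,2,y); (18,11,x); (18,14,y); (21,3,y); (21,4,x); (21,17,x)
step 2: rule r3; match: 0->2, 1->18, 2->11; deleted nodes 2, 11; deleted edges (4,2,y); (5,2,y); (11,3,x); (11,18,x); (11,21,x); (18,2,y); (18,11,x); added nodes 23; added edges (none); result: nodes: 3:p, 4:p, 5:q, 9:q, 13:q, 14:q, 17:q, 18:p, 21:p, 22:p, 23:q edges: (3,4,y); (13,3,x); (13,17,x); (13,18,y); (17,9,y); (18,14,y); (21,3,y); (21,4,x); (21,17,x)
final:
nodes: 3:p, 4:p, 5:q, 9:q, 13:q, 14:q, 17:q, 18:p, 21:p, 22:p, 23:q
edges: (3,4,y); (13,3,x); (13,17,x); (13,18,y); (17,9,y); (18,14,y); (21,3,y); (21,4,x); (21,17,x)


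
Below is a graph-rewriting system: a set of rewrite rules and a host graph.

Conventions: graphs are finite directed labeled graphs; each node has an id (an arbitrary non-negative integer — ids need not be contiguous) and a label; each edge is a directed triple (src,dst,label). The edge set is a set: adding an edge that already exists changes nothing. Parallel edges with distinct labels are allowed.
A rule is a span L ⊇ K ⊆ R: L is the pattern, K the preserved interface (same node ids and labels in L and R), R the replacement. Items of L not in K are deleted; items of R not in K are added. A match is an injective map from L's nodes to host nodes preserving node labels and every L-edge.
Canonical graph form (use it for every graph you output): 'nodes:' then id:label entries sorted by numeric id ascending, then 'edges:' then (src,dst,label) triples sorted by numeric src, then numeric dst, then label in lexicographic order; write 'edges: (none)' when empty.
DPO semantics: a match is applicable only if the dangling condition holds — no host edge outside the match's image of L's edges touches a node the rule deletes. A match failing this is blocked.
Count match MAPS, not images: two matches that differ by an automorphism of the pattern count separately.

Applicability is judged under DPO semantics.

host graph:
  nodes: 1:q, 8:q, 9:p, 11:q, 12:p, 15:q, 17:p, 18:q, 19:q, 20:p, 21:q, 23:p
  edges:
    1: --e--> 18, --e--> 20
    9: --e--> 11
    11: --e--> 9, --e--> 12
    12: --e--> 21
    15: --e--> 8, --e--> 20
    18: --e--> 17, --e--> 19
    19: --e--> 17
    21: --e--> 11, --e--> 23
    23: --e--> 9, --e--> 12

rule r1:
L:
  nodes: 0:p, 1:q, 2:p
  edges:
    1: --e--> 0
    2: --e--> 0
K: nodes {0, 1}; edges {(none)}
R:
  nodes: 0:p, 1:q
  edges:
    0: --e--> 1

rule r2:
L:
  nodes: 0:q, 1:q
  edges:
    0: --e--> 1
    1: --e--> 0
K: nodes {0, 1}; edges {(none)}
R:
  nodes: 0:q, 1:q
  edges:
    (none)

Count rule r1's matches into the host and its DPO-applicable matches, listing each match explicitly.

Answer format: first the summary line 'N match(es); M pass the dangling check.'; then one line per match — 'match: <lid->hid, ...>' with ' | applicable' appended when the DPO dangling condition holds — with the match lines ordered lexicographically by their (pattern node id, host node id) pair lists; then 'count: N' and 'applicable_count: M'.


2 match(es); 0 pass the dangling check.
match: 0->9, 1->11, 2->23
match: 0->12, 1->11, 2->23
count: 2
applicable_count: 0


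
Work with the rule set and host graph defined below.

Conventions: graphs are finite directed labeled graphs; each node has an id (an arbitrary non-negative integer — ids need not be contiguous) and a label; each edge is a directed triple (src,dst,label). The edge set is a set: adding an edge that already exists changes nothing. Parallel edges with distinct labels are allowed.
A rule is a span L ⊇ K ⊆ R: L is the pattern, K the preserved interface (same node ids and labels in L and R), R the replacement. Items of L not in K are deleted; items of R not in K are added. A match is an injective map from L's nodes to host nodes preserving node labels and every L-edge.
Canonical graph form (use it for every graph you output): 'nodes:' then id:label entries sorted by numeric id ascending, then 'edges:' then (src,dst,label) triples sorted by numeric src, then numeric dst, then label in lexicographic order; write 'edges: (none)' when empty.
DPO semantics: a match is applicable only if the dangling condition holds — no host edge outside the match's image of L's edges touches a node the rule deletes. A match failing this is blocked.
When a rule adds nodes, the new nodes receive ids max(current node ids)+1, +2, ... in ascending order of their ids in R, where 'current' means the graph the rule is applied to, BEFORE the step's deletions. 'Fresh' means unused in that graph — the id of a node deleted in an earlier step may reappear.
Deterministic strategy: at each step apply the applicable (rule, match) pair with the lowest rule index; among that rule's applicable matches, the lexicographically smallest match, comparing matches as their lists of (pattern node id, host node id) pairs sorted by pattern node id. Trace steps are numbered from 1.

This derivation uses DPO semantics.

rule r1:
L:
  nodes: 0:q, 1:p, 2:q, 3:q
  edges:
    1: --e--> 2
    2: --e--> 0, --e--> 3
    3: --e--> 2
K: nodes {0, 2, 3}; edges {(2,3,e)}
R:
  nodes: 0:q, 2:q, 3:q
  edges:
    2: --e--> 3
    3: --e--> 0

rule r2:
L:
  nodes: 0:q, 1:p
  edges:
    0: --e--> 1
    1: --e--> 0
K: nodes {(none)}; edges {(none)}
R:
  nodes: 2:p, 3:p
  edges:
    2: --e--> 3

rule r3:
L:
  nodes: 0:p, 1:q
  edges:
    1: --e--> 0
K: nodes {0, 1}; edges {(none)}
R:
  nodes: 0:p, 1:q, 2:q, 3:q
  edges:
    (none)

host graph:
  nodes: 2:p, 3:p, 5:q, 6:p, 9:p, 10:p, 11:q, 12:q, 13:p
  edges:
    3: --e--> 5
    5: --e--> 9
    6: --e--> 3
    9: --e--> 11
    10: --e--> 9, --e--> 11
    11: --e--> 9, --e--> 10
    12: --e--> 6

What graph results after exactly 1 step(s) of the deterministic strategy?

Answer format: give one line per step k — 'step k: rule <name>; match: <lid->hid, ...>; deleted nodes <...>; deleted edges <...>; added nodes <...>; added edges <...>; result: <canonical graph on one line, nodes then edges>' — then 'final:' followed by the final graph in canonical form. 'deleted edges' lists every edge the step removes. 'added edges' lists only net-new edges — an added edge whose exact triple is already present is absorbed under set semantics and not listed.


step 1: rule r3; match: 0->6, 1->12; deleted nodes (none); deleted edges (12,6,e); added nodes 14, 15; added edges (none); result: nodes: 2:p, 3:p, 5:q, 6:p, 9:p, 10:p, 11:q, 12:q, 13:p, 14:q, 15:q edges: (3,5,e); (5,9,e); (6,3,e); (9,11,e); (10,9,e); (10,11,e); (11,9,e); (11,10,e)
final:
nodes: 2:p, 3:p, 5:q, 6:p, 9:p, 10:p, 11:q, 12:q, 13:p, 14:q, 15:q
edges: (3,5,e); (5,9,e); (6,3,e); (9,11,e); (10,9,e); (10,11,e); (11,9,e); (11,10,e)


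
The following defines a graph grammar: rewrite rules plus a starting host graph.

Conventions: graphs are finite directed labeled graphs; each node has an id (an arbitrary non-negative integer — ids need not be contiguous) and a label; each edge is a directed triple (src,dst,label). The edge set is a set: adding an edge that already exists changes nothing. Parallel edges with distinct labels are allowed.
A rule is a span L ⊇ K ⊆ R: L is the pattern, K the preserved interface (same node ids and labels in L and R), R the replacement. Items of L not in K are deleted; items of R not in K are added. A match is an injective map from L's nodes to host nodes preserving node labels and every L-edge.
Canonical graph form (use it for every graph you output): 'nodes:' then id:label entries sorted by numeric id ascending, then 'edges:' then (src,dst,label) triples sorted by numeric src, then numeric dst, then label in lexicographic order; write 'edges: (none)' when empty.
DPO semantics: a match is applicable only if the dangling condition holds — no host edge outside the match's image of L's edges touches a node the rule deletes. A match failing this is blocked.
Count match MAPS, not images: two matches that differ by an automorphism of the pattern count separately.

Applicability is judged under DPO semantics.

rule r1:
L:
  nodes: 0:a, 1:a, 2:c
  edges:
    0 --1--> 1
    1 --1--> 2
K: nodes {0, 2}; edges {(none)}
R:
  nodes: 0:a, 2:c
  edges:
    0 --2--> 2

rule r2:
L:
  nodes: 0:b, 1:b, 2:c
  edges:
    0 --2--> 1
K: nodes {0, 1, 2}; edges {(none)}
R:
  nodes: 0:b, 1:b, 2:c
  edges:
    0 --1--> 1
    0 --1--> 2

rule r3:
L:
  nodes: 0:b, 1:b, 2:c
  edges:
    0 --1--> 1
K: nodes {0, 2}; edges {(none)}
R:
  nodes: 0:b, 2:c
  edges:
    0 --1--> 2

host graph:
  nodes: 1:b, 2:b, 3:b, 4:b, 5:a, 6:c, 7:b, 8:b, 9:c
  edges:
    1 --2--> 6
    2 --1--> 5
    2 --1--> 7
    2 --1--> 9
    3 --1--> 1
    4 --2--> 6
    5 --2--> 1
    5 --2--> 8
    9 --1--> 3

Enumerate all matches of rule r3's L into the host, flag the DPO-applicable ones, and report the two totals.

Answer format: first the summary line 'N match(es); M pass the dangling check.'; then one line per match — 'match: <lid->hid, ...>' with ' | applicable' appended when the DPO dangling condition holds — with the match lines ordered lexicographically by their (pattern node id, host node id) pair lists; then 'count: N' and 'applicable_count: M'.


4 match(es); 2 pass the dangling check.
match: 0->2, 1->7, 2->6 | applicable
match: 0->2, 1->7, 2->9 | applicable
match: 0->3, 1->1, 2->6
match: 0->3, 1->1, 2->9
count: 4
applicable_count: 2


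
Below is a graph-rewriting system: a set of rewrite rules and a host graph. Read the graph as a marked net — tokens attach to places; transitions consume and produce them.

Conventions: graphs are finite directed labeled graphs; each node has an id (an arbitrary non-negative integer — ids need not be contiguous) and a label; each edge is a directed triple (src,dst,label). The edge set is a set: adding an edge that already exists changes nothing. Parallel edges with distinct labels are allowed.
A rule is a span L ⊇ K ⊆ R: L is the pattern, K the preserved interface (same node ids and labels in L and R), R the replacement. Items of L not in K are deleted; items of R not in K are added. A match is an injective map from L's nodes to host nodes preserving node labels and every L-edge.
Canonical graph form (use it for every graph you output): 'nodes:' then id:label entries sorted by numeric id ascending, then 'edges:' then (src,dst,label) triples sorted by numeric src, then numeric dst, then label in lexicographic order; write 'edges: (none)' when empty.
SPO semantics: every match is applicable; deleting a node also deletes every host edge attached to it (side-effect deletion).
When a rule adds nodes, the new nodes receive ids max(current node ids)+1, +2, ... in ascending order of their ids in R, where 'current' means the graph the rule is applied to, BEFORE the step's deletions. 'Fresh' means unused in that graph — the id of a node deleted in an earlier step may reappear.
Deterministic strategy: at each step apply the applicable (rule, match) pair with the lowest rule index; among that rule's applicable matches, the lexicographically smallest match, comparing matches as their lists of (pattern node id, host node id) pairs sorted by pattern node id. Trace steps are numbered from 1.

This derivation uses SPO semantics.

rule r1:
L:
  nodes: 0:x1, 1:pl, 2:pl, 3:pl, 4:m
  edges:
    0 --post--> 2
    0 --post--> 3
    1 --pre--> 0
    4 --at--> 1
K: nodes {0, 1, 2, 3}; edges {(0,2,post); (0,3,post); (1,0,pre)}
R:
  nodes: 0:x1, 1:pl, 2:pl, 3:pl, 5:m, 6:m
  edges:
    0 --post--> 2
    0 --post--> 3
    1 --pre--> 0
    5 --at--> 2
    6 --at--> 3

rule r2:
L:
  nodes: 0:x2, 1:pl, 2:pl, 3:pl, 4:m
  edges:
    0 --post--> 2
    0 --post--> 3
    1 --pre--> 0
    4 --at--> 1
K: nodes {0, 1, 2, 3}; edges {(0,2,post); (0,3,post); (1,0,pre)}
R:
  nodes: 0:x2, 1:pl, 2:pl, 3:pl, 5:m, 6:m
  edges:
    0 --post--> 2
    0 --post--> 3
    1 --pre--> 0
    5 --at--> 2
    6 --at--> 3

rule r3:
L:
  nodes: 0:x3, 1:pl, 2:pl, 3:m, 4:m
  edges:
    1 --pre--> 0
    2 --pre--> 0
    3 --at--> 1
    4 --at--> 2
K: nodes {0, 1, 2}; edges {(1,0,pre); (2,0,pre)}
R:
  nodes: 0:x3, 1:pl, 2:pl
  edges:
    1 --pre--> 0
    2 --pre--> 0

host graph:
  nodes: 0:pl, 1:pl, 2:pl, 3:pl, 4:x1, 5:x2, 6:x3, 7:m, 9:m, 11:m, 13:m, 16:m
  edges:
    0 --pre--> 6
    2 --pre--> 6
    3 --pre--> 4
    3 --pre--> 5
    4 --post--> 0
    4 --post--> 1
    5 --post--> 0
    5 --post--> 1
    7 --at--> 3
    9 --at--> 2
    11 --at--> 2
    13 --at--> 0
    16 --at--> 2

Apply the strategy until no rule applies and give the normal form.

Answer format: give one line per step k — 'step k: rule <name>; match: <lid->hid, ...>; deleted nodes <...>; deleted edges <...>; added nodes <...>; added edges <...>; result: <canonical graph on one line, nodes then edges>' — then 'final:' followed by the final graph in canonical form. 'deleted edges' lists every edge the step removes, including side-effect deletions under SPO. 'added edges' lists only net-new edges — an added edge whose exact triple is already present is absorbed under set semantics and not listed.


step 1: rule r1; match: 0->4, 1->3, 2->0, 3->1, 4->7; deleted nodes 7; deleted edges (7,3,at); added nodes 17, 18; added edges (17,0,at); (18,1,at); result: nodes: 0:pl, 1:pl, 2:pl, 3:pl, 4:x1, 5:x2, 6:x3, 9:m, 11:m, 13:m, 16:m, 17:m, 18:m edges: (0,6,pre); (2,6,pre); (3,4,pre); (3,5,pre); (4,0,post); (4,1,post); (5,0,post); (5,1,post); (9,2,at); (11,2,at); (13,0,at); (16,2,at); (17,0,at); (18,1,at)
step 2: rule r3; match: 0->6, 1->0, 2->2, 3->13, 4->9; deleted nodes 9, 13; deleted edges (9,2,at); (13,0,at); added nodes (none); added edges (none); result: nodes: 0:pl, 1:pl, 2:pl, 3:pl, 4:x1, 5:x2, 6:x3, 11:m, 16:m, 17:m, 18:m edges: (0,6,pre); (2,6,pre); (3,4,pre); (3,5,pre); (4,0,post); (4,1,post); (5,0,post); (5,1,post); (11,2,at); (16,2,at); (17,0,at); (18,1,at)
step 3: rule r3; match: 0->6, 1->0, 2->2, 3->17, 4->11; deleted nodes 11, 17; deleted edges (11,2,at); (17,0,at); added nodes (none); added edges (none); result: nodes: 0:pl, 1:pl, 2:pl, 3:pl, 4:x1, 5:x2, 6:x3, 16:m, 18:m edges: (0,6,pre); (2,6,pre); (3,4,pre); (3,5,pre); (4,0,post); (4,1,post); (5,0,post); (5,1,post); (16,2,at); (18,1,at)
final:
nodes: 0:pl, 1:pl, 2:pl, 3:pl, 4:x1, 5:x2, 6:x3, 16:m, 18:m
edges: (0,6,pre); (2,6,pre); (3,4,pre); (3,5,pre); (4,0,post); (4,1,post); (5,0,post); (5,1,post); (16,2,at); (18,1,at)


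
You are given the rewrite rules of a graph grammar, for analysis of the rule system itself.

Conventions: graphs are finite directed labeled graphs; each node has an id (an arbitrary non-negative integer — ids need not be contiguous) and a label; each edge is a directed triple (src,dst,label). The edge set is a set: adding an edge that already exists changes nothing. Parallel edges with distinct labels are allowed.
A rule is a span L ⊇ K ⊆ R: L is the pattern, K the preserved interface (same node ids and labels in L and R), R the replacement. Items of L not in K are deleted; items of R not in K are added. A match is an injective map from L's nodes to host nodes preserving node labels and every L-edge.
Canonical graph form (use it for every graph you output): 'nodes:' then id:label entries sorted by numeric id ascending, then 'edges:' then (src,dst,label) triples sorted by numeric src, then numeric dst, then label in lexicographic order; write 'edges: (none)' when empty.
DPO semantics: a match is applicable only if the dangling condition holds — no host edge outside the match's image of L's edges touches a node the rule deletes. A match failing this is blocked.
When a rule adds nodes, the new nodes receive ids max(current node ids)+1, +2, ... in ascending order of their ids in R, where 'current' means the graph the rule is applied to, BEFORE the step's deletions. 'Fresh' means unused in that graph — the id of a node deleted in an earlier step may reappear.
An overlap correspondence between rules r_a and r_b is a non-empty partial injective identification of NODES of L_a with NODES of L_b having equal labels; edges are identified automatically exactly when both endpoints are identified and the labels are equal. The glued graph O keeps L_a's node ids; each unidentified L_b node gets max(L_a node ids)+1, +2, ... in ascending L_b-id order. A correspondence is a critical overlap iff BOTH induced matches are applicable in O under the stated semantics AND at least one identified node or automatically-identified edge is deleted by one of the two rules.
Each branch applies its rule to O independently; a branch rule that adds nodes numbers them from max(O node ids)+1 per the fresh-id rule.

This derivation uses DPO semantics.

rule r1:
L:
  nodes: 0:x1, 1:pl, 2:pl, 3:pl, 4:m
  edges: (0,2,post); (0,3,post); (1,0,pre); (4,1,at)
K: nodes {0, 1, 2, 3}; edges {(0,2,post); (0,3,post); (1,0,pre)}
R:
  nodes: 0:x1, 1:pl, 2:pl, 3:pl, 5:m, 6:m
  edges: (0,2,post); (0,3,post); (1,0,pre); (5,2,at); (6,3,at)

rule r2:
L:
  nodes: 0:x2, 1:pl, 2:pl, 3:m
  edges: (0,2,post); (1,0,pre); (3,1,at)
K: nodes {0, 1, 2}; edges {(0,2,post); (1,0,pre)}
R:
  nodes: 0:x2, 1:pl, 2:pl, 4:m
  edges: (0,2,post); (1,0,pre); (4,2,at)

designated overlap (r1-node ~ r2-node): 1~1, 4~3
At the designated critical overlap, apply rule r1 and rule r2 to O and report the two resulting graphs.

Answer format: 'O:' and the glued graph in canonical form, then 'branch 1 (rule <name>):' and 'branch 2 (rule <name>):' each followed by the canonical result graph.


O:
nodes: 0:x1, 1:pl, 2:pl, 3:pl, 4:m, 5:x2, 6:pl
edges: (0,2,post); (0,3,post); (1,0,pre); (1,5,pre); (4,1,at); (5,6,post)
branch 1 (rule r1):
nodes: 0:x1, 1:pl, 2:pl, 3:pl, 5:x2, 6:pl, 7:m, 8:m
edges: (0,2,post); (0,3,post); (1,0,pre); (1,5,pre); (5,6,post); (7,2,at); (8,3,at)
branch 2 (rule r2):
nodes: 0:x1, 1:pl, 2:pl, 3:pl, 5:x2, 6:pl, 7:m
edges: (0,2,post); (0,3,post); (1,0,pre); (1,5,pre); (5,6,post); (7,6,at)


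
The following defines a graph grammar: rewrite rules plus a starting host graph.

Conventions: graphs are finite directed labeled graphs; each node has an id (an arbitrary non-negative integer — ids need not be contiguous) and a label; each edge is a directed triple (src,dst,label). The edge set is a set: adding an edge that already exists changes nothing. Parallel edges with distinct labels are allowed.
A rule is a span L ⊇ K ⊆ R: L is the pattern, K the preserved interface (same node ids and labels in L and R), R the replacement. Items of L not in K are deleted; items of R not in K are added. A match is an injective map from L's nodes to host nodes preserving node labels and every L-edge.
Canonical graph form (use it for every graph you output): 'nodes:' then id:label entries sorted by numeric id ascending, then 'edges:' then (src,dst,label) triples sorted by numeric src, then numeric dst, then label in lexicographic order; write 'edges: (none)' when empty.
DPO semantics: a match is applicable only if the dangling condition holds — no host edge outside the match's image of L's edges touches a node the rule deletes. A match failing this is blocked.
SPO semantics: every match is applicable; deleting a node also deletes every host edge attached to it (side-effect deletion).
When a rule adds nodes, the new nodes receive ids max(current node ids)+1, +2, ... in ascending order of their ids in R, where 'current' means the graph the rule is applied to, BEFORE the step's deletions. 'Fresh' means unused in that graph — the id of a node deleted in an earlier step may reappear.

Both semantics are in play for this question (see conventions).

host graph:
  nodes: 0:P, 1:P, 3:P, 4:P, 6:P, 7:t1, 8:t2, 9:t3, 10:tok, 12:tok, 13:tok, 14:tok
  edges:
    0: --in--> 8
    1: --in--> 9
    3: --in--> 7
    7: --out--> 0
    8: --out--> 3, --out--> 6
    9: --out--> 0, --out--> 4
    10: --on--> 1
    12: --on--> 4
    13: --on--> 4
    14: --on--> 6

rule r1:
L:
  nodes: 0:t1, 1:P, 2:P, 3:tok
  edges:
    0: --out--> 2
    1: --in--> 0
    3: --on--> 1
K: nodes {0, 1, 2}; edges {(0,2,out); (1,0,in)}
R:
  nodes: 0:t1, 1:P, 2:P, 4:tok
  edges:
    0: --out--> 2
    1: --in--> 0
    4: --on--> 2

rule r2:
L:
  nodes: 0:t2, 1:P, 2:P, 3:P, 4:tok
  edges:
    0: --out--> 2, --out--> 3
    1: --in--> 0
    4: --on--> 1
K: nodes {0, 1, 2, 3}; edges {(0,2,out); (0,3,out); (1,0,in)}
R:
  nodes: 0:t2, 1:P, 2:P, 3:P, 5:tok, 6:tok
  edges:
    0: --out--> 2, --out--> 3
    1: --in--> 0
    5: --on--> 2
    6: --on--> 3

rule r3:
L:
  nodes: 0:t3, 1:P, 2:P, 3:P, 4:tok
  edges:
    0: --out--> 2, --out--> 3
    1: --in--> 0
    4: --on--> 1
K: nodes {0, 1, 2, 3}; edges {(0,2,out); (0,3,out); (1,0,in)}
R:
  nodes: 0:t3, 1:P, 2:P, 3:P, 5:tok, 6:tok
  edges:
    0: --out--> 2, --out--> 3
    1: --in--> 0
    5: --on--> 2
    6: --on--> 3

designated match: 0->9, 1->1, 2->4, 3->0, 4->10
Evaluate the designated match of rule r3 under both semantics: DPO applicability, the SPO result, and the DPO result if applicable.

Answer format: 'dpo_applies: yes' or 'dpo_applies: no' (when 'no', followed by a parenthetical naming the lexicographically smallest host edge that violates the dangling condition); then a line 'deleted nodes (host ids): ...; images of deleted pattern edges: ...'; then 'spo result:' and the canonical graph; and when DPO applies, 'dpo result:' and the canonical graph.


dpo_applies: yes
deleted nodes (host ids): 10; images of deleted pattern edges: (10,1,on)
spo result:
nodes: 0:P, 1:P, 3:P, 4:P, 6:P, 7:t1, 8:t2, 9:t3, 12:tok, 13:tok, 14:tok, 15:tok, 16:tok
edges: (0,8,in); (1,9,in); (3,7,in); (7,0,out); (8,3,out); (8,6,out); (9,0,out); (9,4,out); (12,4,on); (13,4,on); (14,6,on); (15,4,on); (16,0,on)
dpo result:
nodes: 0:P, 1:P, 3:P, 4:P, 6:P, 7:t1, 8:t2, 9:t3, 12:tok, 13:tok, 14:tok, 15:tok, 16:tok
edges: (0,8,in); (1,9,in); (3,7,in); (7,0,out); (8,3,out); (8,6,out); (9,0,out); (9,4,out); (12,4,on); (13,4,on); (14,6,on); (15,4,on); (16,0,on)


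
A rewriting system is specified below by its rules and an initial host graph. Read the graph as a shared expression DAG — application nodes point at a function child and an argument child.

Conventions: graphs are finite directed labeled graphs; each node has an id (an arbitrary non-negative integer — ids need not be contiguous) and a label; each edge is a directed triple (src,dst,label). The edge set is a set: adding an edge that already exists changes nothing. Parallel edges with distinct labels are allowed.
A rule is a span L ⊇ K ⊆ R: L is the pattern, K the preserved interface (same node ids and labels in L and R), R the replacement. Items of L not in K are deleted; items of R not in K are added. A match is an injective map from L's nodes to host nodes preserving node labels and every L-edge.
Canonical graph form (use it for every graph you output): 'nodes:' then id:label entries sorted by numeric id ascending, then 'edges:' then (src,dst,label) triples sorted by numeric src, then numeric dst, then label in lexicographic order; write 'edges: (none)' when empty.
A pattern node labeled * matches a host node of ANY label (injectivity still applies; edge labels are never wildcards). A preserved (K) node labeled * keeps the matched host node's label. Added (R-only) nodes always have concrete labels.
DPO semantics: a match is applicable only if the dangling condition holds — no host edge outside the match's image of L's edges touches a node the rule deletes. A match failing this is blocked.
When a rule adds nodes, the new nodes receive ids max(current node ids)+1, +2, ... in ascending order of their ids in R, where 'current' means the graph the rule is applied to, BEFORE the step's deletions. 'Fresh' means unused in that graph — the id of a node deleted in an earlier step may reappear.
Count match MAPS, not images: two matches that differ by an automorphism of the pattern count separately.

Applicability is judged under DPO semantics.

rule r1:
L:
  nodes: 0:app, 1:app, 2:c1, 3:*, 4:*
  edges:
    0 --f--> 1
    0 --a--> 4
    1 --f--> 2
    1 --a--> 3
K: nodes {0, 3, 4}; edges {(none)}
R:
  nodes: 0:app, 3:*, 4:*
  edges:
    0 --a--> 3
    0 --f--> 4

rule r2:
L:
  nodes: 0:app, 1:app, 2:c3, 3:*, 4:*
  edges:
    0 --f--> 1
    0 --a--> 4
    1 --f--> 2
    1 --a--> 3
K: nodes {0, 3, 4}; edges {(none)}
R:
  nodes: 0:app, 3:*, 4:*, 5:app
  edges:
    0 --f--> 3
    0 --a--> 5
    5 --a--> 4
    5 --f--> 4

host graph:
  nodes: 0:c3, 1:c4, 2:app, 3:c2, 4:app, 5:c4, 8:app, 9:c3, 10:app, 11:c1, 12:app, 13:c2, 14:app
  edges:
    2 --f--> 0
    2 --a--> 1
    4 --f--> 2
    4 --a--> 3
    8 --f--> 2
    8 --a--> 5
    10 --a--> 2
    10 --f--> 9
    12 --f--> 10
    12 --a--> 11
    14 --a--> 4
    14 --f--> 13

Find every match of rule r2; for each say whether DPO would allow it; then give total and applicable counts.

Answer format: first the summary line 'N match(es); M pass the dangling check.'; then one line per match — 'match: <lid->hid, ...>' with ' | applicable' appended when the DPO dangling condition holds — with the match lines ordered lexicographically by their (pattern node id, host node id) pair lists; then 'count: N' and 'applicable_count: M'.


3 match(es); 1 pass the dangling check.
match: 0->4, 1->2, 2->0, 3->1, 4->3
match: 0->8, 1->2, 2->0, 3->1, 4->5
match: 0->12, 1->10, 2->9, 3->2, 4->11 | applicable
count: 3
applicable_count: 1


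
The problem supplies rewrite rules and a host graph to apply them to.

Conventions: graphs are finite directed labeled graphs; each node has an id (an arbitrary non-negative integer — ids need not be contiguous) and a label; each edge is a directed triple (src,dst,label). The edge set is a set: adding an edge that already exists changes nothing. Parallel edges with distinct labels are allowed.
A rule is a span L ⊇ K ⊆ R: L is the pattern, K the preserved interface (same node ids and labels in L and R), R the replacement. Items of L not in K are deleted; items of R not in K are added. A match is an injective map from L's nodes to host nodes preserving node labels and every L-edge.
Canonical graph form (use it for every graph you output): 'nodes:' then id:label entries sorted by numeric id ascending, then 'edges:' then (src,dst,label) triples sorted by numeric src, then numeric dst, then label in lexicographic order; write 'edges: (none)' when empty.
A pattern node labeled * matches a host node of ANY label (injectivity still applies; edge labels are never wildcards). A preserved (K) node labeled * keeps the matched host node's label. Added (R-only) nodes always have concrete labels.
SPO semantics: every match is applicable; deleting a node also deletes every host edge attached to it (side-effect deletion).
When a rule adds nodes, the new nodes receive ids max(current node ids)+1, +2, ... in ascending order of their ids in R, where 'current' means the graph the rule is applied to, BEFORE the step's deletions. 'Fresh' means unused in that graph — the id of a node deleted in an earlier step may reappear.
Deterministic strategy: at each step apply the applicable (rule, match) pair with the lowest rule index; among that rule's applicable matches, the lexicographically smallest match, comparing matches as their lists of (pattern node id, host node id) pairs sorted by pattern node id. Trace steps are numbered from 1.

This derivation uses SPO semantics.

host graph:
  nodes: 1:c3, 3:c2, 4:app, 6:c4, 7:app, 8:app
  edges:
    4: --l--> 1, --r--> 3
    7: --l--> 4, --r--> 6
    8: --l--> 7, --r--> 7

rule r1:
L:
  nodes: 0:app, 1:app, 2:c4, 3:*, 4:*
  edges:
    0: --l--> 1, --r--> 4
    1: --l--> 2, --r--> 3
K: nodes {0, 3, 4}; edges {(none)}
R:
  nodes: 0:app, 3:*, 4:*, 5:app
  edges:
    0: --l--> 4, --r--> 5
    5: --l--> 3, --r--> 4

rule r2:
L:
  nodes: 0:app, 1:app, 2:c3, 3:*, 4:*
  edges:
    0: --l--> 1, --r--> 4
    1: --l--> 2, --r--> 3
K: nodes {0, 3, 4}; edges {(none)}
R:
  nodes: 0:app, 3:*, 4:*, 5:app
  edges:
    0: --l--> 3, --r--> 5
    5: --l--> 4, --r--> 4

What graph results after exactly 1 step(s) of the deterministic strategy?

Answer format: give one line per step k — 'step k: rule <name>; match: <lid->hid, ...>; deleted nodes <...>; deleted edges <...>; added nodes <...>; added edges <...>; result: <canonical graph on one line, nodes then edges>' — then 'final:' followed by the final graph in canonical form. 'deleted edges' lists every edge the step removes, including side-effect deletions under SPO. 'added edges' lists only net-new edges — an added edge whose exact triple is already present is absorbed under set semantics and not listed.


step 1: rule r2; match: 0->7, 1->4, 2->1, 3->3, 4->6; deleted nodes 1, 4; deleted edges (4,1,l); (4,3,r); (7,4,l); (7,6,r); added nodes 9; added edges (7,3,l); (7,9,r); (9,6,l); (9,6,r); result: nodes: 3:c2, 6:c4, 7:app, 8:app, 9:app edges: (7,3,l); (7,9,r); (8,7,l); (8,7,r); (9,6,l); (9,6,r)
final:
nodes: 3:c2, 6:c4, 7:app, 8:app, 9:app
edges: (7,3,l); (7,9,r); (8,7,l); (8,7,r); (9,6,l); (9,6,r)
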